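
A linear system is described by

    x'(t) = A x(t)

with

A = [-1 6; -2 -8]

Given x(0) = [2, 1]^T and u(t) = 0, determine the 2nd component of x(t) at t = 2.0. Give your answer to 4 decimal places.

-0.0020

det(sI - A) = s^2 - (tr A)s + det A, with tr A = (-1) + (-8) = -9 and det A = (-1)·(-8) - 6·(-2) = 8 - (-12) = 20.
So p(s) = det(sI - A) = s^2 + 9s + 20.
Factor s^2 + 9s + 20: two numbers with sum -9 and product 20 are -4 and -5, so s^2 + 9s + 20 = (s + 4)(s + 5).
Hence p(s) = (s + 4) (s + 5), with roots -5, -4.
The eigenvalues -5, -4 are distinct and real, so A is diagonalisable and x(t) = e^{At} x(0) = V diag(e^{λ_i t}) V^{-1} x(0), where the columns of V are the eigenvectors.
λ = -5: A - (-5)I = [[4, 6], [-2, -3]]. Row 1 gives 4·v1 + 6·v2 = 0, so take v_1 = [-3, 2]^T.
λ = -4: A - (-4)I = [[3, 6], [-2, -4]]. Row 1 gives 3·v1 + 6·v2 = 0, so take v_2 = [-2, 1]^T.
V = [v_1 v_2] = [[-3, -2], [2, 1]] has det V = 1, so V^{-1} = adj(V)/det V = [[1, 2], [-2, -3]].
Modal coordinates z(0) = V^{-1} x(0): 1·2 + 2·1 = 4; (-2)·2 + (-3)·1 = -7; so z(0) = [4, -7]^T.
x_2(t) = Σ_i (v_i)_2 · z_i(0) · e^{λ_i t} (row 2 of V times the modal terms).
x_2(2.0) = 2·4·e^{-5·2.0} + 1·(-7)·e^{-4·2.0} = 8·0.000045 + (-7)·0.000335 = -0.0020.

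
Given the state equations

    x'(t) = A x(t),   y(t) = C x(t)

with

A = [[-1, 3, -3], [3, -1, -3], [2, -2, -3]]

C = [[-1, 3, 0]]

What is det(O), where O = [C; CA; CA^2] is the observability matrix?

CA = [[10, -6, -6]]
CA^2 = [[-40, 48, 6]]
Observability matrix O = [C; CA; CA^2] = [[-1, 3, 0], [10, -6, -6], [-40, 48, 6]]
Expanding along the first row, det(O) = (-1)·((-6)·6 - (-6)·48) - 3·(10·6 - (-6)·(-40)) + 0·(10·48 - (-6)·(-40)) = (-1)·252 - 3·(-180) + 0·240 = 288
Since det(O) ≠ 0, rank(O) = 3 and the system is completely observable.

288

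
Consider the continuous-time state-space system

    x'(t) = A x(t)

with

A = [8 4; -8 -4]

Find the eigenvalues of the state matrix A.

0, 4

det(sI - A) = s^2 - (tr A)s + det A, with tr A = 8 + (-4) = 4 and det A = 8·(-4) - 4·(-8) = -32 - (-32) = 0.
So p(s) = det(sI - A) = s^2 - 4s.
Factor s^2 - 4s: two numbers with sum 4 and product 0 are 4 and 0, so s^2 - 4s = s(s - 4).
Hence p(s) = s (s - 4), with roots 0, 4.
At least one eigenvalue has non-negative real part, so the system is not asymptotically stable.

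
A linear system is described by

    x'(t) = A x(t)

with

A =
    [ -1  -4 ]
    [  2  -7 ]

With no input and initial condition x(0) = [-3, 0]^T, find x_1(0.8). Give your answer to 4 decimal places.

det(sI - A) = s^2 - (tr A)s + det A, with tr A = (-1) + (-7) = -8 and det A = (-1)·(-7) - (-4)·2 = 7 - (-8) = 15.
So p(s) = det(sI - A) = s^2 + 8s + 15.
Factor s^2 + 8s + 15: two numbers with sum -8 and product 15 are -3 and -5, so s^2 + 8s + 15 = (s + 3)(s + 5).
Hence p(s) = (s + 3) (s + 5), with roots -5, -3.
The eigenvalues -5, -3 are distinct and real, so A is diagonalisable and x(t) = e^{At} x(0) = V diag(e^{λ_i t}) V^{-1} x(0), where the columns of V are the eigenvectors.
λ = -5: A - (-5)I = [[4, -4], [2, -2]]. Row 1 gives 4·v1 + (-4)·v2 = 0, so take v_1 = [1, 1]^T.
λ = -3: A - (-3)I = [[2, -4], [2, -4]]. Row 1 gives 2·v1 + (-4)·v2 = 0, so take v_2 = [-2, -1]^T.
V = [v_1 v_2] = [[1, -2], [1, -1]] has det V = 1, so V^{-1} = adj(V)/det V = [[-1, 2], [-1, 1]].
Modal coordinates z(0) = V^{-1} x(0): (-1)·(-3) + 2·0 = 3; (-1)·(-3) + 1·0 = 3; so z(0) = [3, 3]^T.
x_1(t) = Σ_i (v_i)_1 · z_i(0) · e^{λ_i t} (row 1 of V times the modal terms).
x_1(0.8) = 1·3·e^{-5·0.8} + (-2)·3·e^{-3·0.8} = 3·0.018316 + (-6)·0.090718 = -0.4894.

-0.4894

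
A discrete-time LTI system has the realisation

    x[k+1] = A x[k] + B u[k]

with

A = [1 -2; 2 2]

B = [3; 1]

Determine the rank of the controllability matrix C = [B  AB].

AB = [[1], [8]]
Controllability matrix C = [B  AB] = [[3, 1], [1, 8]]
det(C) = 3·8 - 1·1 = 24 - 1 = 23 ≠ 0, so rank(C) = 2.
rank(C) = 2 = n, so the pair (A, B) is completely controllable.

2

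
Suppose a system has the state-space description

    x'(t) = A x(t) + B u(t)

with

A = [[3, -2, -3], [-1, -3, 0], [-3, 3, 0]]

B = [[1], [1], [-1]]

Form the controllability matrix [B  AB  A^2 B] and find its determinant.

80

AB = [[4], [-4], [0]]
A^2B = [[20], [8], [-24]]
Controllability matrix C = [B  AB  A^2B] = [[1, 4, 20], [1, -4, 8], [-1, 0, -24]]
Expanding along the first row, det(C) = 1·((-4)·(-24) - 8·0) - 4·(1·(-24) - 8·(-1)) + 20·(1·0 - (-4)·(-1)) = 1·96 - 4·(-16) + 20·(-4) = 80
Since det(C) ≠ 0, rank(C) = 3 and the system is completely controllable.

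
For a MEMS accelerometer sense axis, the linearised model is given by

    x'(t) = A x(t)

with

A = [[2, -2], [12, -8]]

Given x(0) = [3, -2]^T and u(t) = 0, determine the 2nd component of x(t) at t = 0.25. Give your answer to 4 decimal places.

det(sI - A) = s^2 - (tr A)s + det A, with tr A = 2 + (-8) = -6 and det A = 2·(-8) - (-2)·12 = -16 - (-24) = 8.
So p(s) = det(sI - A) = s^2 + 6s + 8.
Factor s^2 + 6s + 8: two numbers with sum -6 and product 8 are -2 and -4, so s^2 + 6s + 8 = (s + 2)(s + 4).
Hence p(s) = (s + 2) (s + 4), with roots -4, -2.
The eigenvalues -4, -2 are distinct and real, so A is diagonalisable and x(t) = e^{At} x(0) = V diag(e^{λ_i t}) V^{-1} x(0), where the columns of V are the eigenvectors.
λ = -4: A - (-4)I = [[6, -2], [12, -4]]. Row 1 gives 6·v1 + (-2)·v2 = 0, so take v_1 = [-1, -3]^T.
λ = -2: A - (-2)I = [[4, -2], [12, -6]]. Row 1 gives 4·v1 + (-2)·v2 = 0, so take v_2 = [1, 2]^T.
V = [v_1 v_2] = [[-1, 1], [-3, 2]] has det V = 1, so V^{-1} = adj(V)/det V = [[2, -1], [3, -1]].
Modal coordinates z(0) = V^{-1} x(0): 2·3 + (-1)·(-2) = 8; 3·3 + (-1)·(-2) = 11; so z(0) = [8, 11]^T.
x_2(t) = Σ_i (v_i)_2 · z_i(0) · e^{λ_i t} (row 2 of V times the modal terms).
x_2(0.25) = (-3)·8·e^{-4·0.25} + 2·11·e^{-2·0.25} = (-24)·0.367879 + 22·0.606531 = 4.5146.

4.5146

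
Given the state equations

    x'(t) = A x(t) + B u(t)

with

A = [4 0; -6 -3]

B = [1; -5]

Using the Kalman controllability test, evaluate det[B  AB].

AB = [[4], [9]]
Controllability matrix C = [B  AB] = [[1, 4], [-5, 9]]
det(C) = 1·9 - 4·(-5) = 9 - (-20) = 29
Since det(C) ≠ 0, rank(C) = 2 and the system is completely controllable.

29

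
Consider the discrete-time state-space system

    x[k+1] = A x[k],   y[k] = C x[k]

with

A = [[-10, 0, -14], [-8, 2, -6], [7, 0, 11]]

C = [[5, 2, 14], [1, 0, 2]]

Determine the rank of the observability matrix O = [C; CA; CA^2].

2

CA = [[32, 4, 72], [4, 0, 8]]
CA^2 = [[152, 8, 320], [16, 0, 32]]
Observability matrix O = [C; CA; CA^2] = [[5, 2, 14], [1, 0, 2], [32, 4, 72], [4, 0, 8], [152, 8, 320], [16, 0, 32]]
The columns c1, c2, c3 of O are linearly dependent: -2·c1 - 2·c2 + c3 = 0 (check each entry), so rank(O) ≤ 2.
The 2×2 minor from rows 1, 2, columns 1, 2 is 5·0 - 2·1 = 0 - 2 = -2 ≠ 0, so rank(O) = 2.
rank(O) = 2 < n = 3, so the pair (A, C) is not completely observable.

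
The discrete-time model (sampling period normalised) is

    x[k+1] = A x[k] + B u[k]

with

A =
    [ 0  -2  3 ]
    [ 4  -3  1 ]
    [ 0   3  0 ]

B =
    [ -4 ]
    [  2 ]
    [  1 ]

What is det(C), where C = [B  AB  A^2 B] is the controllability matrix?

AB = [[-1], [-21], [6]]
A^2B = [[60], [65], [-63]]
Controllability matrix C = [B  AB  A^2B] = [[-4, -1, 60], [2, -21, 65], [1, 6, -63]]
Expanding along the first row, det(C) = (-4)·((-21)·(-63) - 65·6) - (-1)·(2·(-63) - 65·1) + 60·(2·6 - (-21)·1) = (-4)·933 - (-1)·(-191) + 60·33 = -1943
Since det(C) ≠ 0, rank(C) = 3 and the system is completely controllable.

-1943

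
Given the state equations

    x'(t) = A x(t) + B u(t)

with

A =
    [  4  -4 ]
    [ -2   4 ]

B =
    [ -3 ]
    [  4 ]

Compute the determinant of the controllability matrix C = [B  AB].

46

AB = [[-28], [22]]
Controllability matrix C = [B  AB] = [[-3, -28], [4, 22]]
det(C) = (-3)·22 - (-28)·4 = -66 - (-112) = 46
Since det(C) ≠ 0, rank(C) = 2 and the system is completely controllable.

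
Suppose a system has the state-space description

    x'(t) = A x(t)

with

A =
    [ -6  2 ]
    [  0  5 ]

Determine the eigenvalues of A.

det(sI - A) = s^2 - (tr A)s + det A, with tr A = (-6) + 5 = -1 and det A = (-6)·5 - 2·0 = -30 - 0 = -30.
So p(s) = det(sI - A) = s^2 + s - 30.
Factor s^2 + s - 30: two numbers with sum -1 and product -30 are 5 and -6, so s^2 + s - 30 = (s - 5)(s + 6).
Hence p(s) = (s - 5) (s + 6), with roots -6, 5.
At least one eigenvalue has non-negative real part, so the system is not asymptotically stable.

-6, 5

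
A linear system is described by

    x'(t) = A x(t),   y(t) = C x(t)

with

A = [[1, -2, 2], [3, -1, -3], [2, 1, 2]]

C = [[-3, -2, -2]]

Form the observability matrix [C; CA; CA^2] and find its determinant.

CA = [[-13, 6, -4]]
CA^2 = [[-3, 16, -52]]
Observability matrix O = [C; CA; CA^2] = [[-3, -2, -2], [-13, 6, -4], [-3, 16, -52]]
Expanding along the first row, det(O) = (-3)·(6·(-52) - (-4)·16) - (-2)·((-13)·(-52) - (-4)·(-3)) + (-2)·((-13)·16 - 6·(-3)) = (-3)·(-248) - (-2)·664 + (-2)·(-190) = 2452
Since det(O) ≠ 0, rank(O) = 3 and the system is completely observable.

2452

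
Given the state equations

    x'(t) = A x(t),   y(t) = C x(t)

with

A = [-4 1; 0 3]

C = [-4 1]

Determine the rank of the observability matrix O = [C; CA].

CA = [[16, -1]]
Observability matrix O = [C; CA] = [[-4, 1], [16, -1]]
det(O) = (-4)·(-1) - 1·16 = 4 - 16 = -12 ≠ 0, so rank(O) = 2.
rank(O) = 2 = n, so the pair (A, C) is completely observable.

2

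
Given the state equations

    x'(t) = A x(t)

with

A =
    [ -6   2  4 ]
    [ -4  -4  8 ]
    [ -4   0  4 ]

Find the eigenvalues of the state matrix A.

det(sI - A) = s^3 - (tr A)s^2 + (M11 + M22 + M33)s - det A, where Mii is the 2×2 principal minor of A obtained by deleting row i and column i.
tr A = (-6) + (-4) + 4 = -6; M11 = (-4)·4 - 8·0 = -16 - 0 = -16; M22 = (-6)·4 - 4·(-4) = -24 - (-16) = -8; M33 = (-6)·(-4) - 2·(-4) = 24 - (-8) = 32; sum of minors = 8.
det A = (-6)·((-4)·4 - 8·0) - 2·((-4)·4 - 8·(-4)) + 4·((-4)·0 - (-4)·(-4)) = (-6)·(-16) - 2·16 + 4·(-16) = 0.
So p(s) = det(sI - A) = s^3 + 6s^2 + 8s.
The constant term is 0, so p(s) = s(s^2 + 6s + 8).
Factor s^2 + 6s + 8: two numbers with sum -6 and product 8 are -2 and -4, so s^2 + 6s + 8 = (s + 2)(s + 4).
Hence p(s) = s (s + 2) (s + 4), with roots -4, -2, 0.
At least one eigenvalue has non-negative real part, so the system is not asymptotically stable.

-4, -2, 0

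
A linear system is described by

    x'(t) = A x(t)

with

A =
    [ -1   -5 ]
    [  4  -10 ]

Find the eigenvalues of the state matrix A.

det(sI - A) = s^2 - (tr A)s + det A, with tr A = (-1) + (-10) = -11 and det A = (-1)·(-10) - (-5)·4 = 10 - (-20) = 30.
So p(s) = det(sI - A) = s^2 + 11s + 30.
Factor s^2 + 11s + 30: two numbers with sum -11 and product 30 are -5 and -6, so s^2 + 11s + 30 = (s + 5)(s + 6).
Hence p(s) = (s + 5) (s + 6), with roots -6, -5.
All eigenvalues have negative real part, so the system is asymptotically stable.

-6, -5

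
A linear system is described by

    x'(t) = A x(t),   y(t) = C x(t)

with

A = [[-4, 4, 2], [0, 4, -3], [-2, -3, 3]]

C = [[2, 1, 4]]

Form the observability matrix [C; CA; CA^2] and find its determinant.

CA = [[-16, 0, 13]]
CA^2 = [[38, -103, 7]]
Observability matrix O = [C; CA; CA^2] = [[2, 1, 4], [-16, 0, 13], [38, -103, 7]]
Expanding along the first row, det(O) = 2·(0·7 - 13·(-103)) - 1·((-16)·7 - 13·38) + 4·((-16)·(-103) - 0·38) = 2·1339 - 1·(-606) + 4·1648 = 9876
Since det(O) ≠ 0, rank(O) = 3 and the system is completely observable.

9876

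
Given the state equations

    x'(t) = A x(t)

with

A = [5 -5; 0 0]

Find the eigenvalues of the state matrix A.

det(sI - A) = s^2 - (tr A)s + det A, with tr A = 5 + 0 = 5 and det A = 5·0 - (-5)·0 = 0 - 0 = 0.
So p(s) = det(sI - A) = s^2 - 5s.
Factor s^2 - 5s: two numbers with sum 5 and product 0 are 5 and 0, so s^2 - 5s = s(s - 5).
Hence p(s) = s (s - 5), with roots 0, 5.
At least one eigenvalue has non-negative real part, so the system is not asymptotically stable.

0, 5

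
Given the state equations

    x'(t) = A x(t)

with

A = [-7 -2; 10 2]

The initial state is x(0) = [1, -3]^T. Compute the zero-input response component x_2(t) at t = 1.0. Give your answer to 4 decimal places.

-0.5771

det(sI - A) = s^2 - (tr A)s + det A, with tr A = (-7) + 2 = -5 and det A = (-7)·2 - (-2)·10 = -14 - (-20) = 6.
So p(s) = det(sI - A) = s^2 + 5s + 6.
Factor s^2 + 5s + 6: two numbers with sum -5 and product 6 are -2 and -3, so s^2 + 5s + 6 = (s + 2)(s + 3).
Hence p(s) = (s + 2) (s + 3), with roots -3, -2.
The eigenvalues -3, -2 are distinct and real, so A is diagonalisable and x(t) = e^{At} x(0) = V diag(e^{λ_i t}) V^{-1} x(0), where the columns of V are the eigenvectors.
λ = -3: A - (-3)I = [[-4, -2], [10, 5]]. Row 1 gives (-4)·v1 + (-2)·v2 = 0, so take v_1 = [-1, 2]^T.
λ = -2: A - (-2)I = [[-5, -2], [10, 4]]. Row 1 gives (-5)·v1 + (-2)·v2 = 0, so take v_2 = [2, -5]^T.
V = [v_1 v_2] = [[-1, 2], [2, -5]] has det V = 1, so V^{-1} = adj(V)/det V = [[-5, -2], [-2, -1]].
Modal coordinates z(0) = V^{-1} x(0): (-5)·1 + (-2)·(-3) = 1; (-2)·1 + (-1)·(-3) = 1; so z(0) = [1, 1]^T.
x_2(t) = Σ_i (v_i)_2 · z_i(0) · e^{λ_i t} (row 2 of V times the modal terms).
x_2(1.0) = 2·1·e^{-3·1.0} + (-5)·1·e^{-2·1.0} = 2·0.049787 + (-5)·0.135335 = -0.5771.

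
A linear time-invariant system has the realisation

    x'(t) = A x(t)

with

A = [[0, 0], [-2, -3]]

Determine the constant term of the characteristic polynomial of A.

0

For a 2×2 matrix, det(sI - A) = s^2 - (tr A)s + det A.
tr A = -3, det A = 0.
So p(s) = s^2 + 3s.
The constant term is 0.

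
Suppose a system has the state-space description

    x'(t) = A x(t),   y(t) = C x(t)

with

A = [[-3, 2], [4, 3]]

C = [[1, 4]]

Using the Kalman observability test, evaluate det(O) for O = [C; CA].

-38

CA = [[13, 14]]
Observability matrix O = [C; CA] = [[1, 4], [13, 14]]
det(O) = 1·14 - 4·13 = 14 - 52 = -38
Since det(O) ≠ 0, rank(O) = 2 and the system is completely observable.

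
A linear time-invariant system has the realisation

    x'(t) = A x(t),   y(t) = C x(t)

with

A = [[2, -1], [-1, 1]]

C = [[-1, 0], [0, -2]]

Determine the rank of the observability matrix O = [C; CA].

CA = [[-2, 1], [2, -2]]
Observability matrix O = [C; CA] = [[-1, 0], [0, -2], [-2, 1], [2, -2]]
Take the 2×2 submatrix of O formed by rows 1, 2: [[-1, 0], [0, -2]]. Its determinant is (-1)·(-2) - 0·0 = 2 - 0 = 2 ≠ 0.
So rank(O) ≥ 2; since O has 2 columns, rank(O) = 2.
rank(O) = 2 = n, so the pair (A, C) is completely observable.

2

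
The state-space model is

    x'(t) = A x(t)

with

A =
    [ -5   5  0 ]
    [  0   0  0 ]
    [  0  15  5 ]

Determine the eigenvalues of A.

-5, 0, 5

det(sI - A) = s^3 - (tr A)s^2 + (M11 + M22 + M33)s - det A, where Mii is the 2×2 principal minor of A obtained by deleting row i and column i.
tr A = (-5) + 0 + 5 = 0; M11 = 0·5 - 0·15 = 0 - 0 = 0; M22 = (-5)·5 - 0·0 = -25 - 0 = -25; M33 = (-5)·0 - 5·0 = 0 - 0 = 0; sum of minors = -25.
det A = (-5)·(0·5 - 0·15) - 5·(0·5 - 0·0) + 0·(0·15 - 0·0) = (-5)·0 - 5·0 + 0·0 = 0.
So p(s) = det(sI - A) = s^3 - 25s.
The constant term is 0, so p(s) = s(s^2 - 25).
Factor s^2 - 25: two numbers with sum 0 and product -25 are 5 and -5, so s^2 - 25 = (s - 5)(s + 5).
Hence p(s) = s (s - 5) (s + 5), with roots -5, 0, 5.
At least one eigenvalue has non-negative real part, so the system is not asymptotically stable.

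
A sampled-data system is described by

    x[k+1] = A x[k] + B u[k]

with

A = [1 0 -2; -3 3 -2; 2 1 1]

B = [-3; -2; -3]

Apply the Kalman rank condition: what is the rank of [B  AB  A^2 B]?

AB = [[3], [9], [-11]]
A^2B = [[25], [40], [4]]
Controllability matrix C = [B  AB  A^2B] = [[-3, 3, 25], [-2, 9, 40], [-3, -11, 4]]
det(C) = (-3)·(9·4 - 40·(-11)) - 3·((-2)·4 - 40·(-3)) + 25·((-2)·(-11) - 9·(-3)) = (-3)·476 - 3·112 + 25·49 = -539 ≠ 0, so rank(C) = 3.
rank(C) = 3 = n, so the pair (A, B) is completely controllable.

3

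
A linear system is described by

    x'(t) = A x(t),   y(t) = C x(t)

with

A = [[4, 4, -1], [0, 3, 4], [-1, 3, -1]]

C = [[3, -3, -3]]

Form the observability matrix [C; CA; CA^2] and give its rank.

3

CA = [[15, -6, -12]]
CA^2 = [[72, 6, -27]]
Observability matrix O = [C; CA; CA^2] = [[3, -3, -3], [15, -6, -12], [72, 6, -27]]
det(O) = 3·((-6)·(-27) - (-12)·6) - (-3)·(15·(-27) - (-12)·72) + (-3)·(15·6 - (-6)·72) = 3·234 - (-3)·459 + (-3)·522 = 513 ≠ 0, so rank(O) = 3.
rank(O) = 3 = n, so the pair (A, C) is completely observable.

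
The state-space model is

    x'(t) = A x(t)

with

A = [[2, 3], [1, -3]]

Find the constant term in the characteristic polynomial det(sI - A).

For a 2×2 matrix, det(sI - A) = s^2 - (tr A)s + det A.
tr A = -1, det A = -9.
So p(s) = s^2 + s - 9.
The constant term is -9.

-9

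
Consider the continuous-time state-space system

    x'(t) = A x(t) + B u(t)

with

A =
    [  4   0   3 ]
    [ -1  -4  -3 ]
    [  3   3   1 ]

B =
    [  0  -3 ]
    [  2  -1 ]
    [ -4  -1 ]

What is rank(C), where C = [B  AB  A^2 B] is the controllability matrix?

AB = [[-12, -15], [4, 10], [2, -13]]
A^2B = [[-42, -99], [-10, 14], [-22, -28]]
Controllability matrix C = [B  AB  A^2B] = [[0, -3, -12, -15, -42, -99], [2, -1, 4, 10, -10, 14], [-4, -1, 2, -13, -22, -28]]
Take the 3×3 submatrix of C formed by columns 1, 2, 3: [[0, -3, -12], [2, -1, 4], [-4, -1, 2]]. Its determinant is 0·((-1)·2 - 4·(-1)) - (-3)·(2·2 - 4·(-4)) + (-12)·(2·(-1) - (-1)·(-4)) = 0·2 - (-3)·20 + (-12)·(-6) = 132 ≠ 0.
So rank(C) ≥ 3; since C has 3 rows, rank(C) = 3.
rank(C) = 3 = n, so the pair (A, B) is completely controllable.

3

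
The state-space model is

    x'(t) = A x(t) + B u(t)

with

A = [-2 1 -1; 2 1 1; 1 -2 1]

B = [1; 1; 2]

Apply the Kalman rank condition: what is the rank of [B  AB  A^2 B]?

3

AB = [[-3], [5], [1]]
A^2B = [[10], [0], [-12]]
Controllability matrix C = [B  AB  A^2B] = [[1, -3, 10], [1, 5, 0], [2, 1, -12]]
det(C) = 1·(5·(-12) - 0·1) - (-3)·(1·(-12) - 0·2) + 10·(1·1 - 5·2) = 1·(-60) - (-3)·(-12) + 10·(-9) = -186 ≠ 0, so rank(C) = 3.
rank(C) = 3 = n, so the pair (A, B) is completely controllable.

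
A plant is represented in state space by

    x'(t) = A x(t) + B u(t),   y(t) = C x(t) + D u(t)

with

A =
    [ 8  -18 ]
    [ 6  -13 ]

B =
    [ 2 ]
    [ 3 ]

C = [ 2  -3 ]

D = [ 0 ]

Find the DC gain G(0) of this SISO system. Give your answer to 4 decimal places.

-5.0000

G(0) = C(-A)^{-1}B + D = -C A^{-1} B + D.
det A = 4, so A^{-1} = (1/4)·adj(A) = [[-13/4, 9/2], [-3/2, 2]]
A^{-1} B = [7, 3]^T
C A^{-1} B = 5
G(0) = D - C A^{-1} B = 0 - (5) = -5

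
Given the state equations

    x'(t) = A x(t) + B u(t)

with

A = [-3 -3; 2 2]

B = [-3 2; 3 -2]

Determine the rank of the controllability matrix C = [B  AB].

AB = [[0, 0], [0, 0]]
Controllability matrix C = [B  AB] = [[-3, 2, 0, 0], [3, -2, 0, 0]]
Every column of C is a scalar multiple of column 1 = [-3, 3] (multipliers 1, -2/3, 0, 0), so the columns span a one-dimensional space.
C ≠ 0, hence rank(C) = 1.
rank(C) = 1 < n = 2, so the pair (A, B) is not completely controllable.

1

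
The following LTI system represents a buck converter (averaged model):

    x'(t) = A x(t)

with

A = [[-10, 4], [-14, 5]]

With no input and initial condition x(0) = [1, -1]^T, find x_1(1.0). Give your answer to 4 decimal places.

-0.8912

det(sI - A) = s^2 - (tr A)s + det A, with tr A = (-10) + 5 = -5 and det A = (-10)·5 - 4·(-14) = -50 - (-56) = 6.
So p(s) = det(sI - A) = s^2 + 5s + 6.
Factor s^2 + 5s + 6: two numbers with sum -5 and product 6 are -2 and -3, so s^2 + 5s + 6 = (s + 2)(s + 3).
Hence p(s) = (s + 2) (s + 3), with roots -3, -2.
The eigenvalues -3, -2 are distinct and real, so A is diagonalisable and x(t) = e^{At} x(0) = V diag(e^{λ_i t}) V^{-1} x(0), where the columns of V are the eigenvectors.
λ = -3: A - (-3)I = [[-7, 4], [-14, 8]]. Row 1 gives (-7)·v1 + 4·v2 = 0, so take v_1 = [4, 7]^T.
λ = -2: A - (-2)I = [[-8, 4], [-14, 7]]. Row 1 gives (-8)·v1 + 4·v2 = 0, so take v_2 = [-1, -2]^T.
V = [v_1 v_2] = [[4, -1], [7, -2]] has det V = -1, so V^{-1} = adj(V)/det V = [[2, -1], [7, -4]].
Modal coordinates z(0) = V^{-1} x(0): 2·1 + (-1)·(-1) = 3; 7·1 + (-4)·(-1) = 11; so z(0) = [3, 11]^T.
x_1(t) = Σ_i (v_i)_1 · z_i(0) · e^{λ_i t} (row 1 of V times the modal terms).
x_1(1.0) = 4·3·e^{-3·1.0} + (-1)·11·e^{-2·1.0} = 12·0.049787 + (-11)·0.135335 = -0.8912.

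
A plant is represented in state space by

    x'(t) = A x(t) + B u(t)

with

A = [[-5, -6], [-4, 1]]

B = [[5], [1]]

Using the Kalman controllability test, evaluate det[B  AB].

-64

AB = [[-31], [-19]]
Controllability matrix C = [B  AB] = [[5, -31], [1, -19]]
det(C) = 5·(-19) - (-31)·1 = -95 - (-31) = -64
Since det(C) ≠ 0, rank(C) = 2 and the system is completely controllable.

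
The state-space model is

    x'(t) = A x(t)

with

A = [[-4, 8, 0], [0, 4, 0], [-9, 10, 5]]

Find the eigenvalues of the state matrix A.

det(sI - A) = s^3 - (tr A)s^2 + (M11 + M22 + M33)s - det A, where Mii is the 2×2 principal minor of A obtained by deleting row i and column i.
tr A = (-4) + 4 + 5 = 5; M11 = 4·5 - 0·10 = 20 - 0 = 20; M22 = (-4)·5 - 0·(-9) = -20 - 0 = -20; M33 = (-4)·4 - 8·0 = -16 - 0 = -16; sum of minors = -16.
det A = (-4)·(4·5 - 0·10) - 8·(0·5 - 0·(-9)) + 0·(0·10 - 4·(-9)) = (-4)·20 - 8·0 + 0·36 = -80.
So p(s) = det(sI - A) = s^3 - 5s^2 - 16s + 80.
Rational-root test: any integer root divides 80. Testing small divisors, s = -4 works: p(-4) = -64 + (-80) + 64 + 80 = 0, so (s + 4) is a factor.
Dividing, p(s) = (s + 4)(s^2 - 9s + 20).
Factor s^2 - 9s + 20: two numbers with sum 9 and product 20 are 5 and 4, so s^2 - 9s + 20 = (s - 5)(s - 4).
Hence p(s) = (s - 5) (s - 4) (s + 4), with roots -4, 4, 5.
At least one eigenvalue has non-negative real part, so the system is not asymptotically stable.

-4, 4, 5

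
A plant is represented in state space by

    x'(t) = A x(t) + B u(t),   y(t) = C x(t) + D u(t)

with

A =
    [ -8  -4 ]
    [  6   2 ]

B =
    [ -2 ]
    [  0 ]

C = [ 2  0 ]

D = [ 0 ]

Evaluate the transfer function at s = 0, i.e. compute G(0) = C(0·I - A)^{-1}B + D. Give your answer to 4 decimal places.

1.0000

G(0) = C(-A)^{-1}B + D = -C A^{-1} B + D.
det A = 8, so A^{-1} = (1/8)·adj(A) = [[1/4, 1/2], [-3/4, -1]]
A^{-1} B = [-1/2, 3/2]^T
C A^{-1} B = -1
G(0) = D - C A^{-1} B = 0 - (-1) = 1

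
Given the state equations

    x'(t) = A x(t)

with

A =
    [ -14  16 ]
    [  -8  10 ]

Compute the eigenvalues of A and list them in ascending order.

det(sI - A) = s^2 - (tr A)s + det A, with tr A = (-14) + 10 = -4 and det A = (-14)·10 - 16·(-8) = -140 - (-128) = -12.
So p(s) = det(sI - A) = s^2 + 4s - 12.
Factor s^2 + 4s - 12: two numbers with sum -4 and product -12 are 2 and -6, so s^2 + 4s - 12 = (s - 2)(s + 6).
Hence p(s) = (s - 2) (s + 6), with roots -6, 2.
At least one eigenvalue has non-negative real part, so the system is not asymptotically stable.

-6, 2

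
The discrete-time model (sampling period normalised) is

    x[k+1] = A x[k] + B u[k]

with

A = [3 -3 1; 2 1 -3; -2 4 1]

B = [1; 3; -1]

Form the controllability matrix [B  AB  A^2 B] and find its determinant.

AB = [[-7], [8], [9]]
A^2B = [[-36], [-33], [55]]
Controllability matrix C = [B  AB  A^2B] = [[1, -7, -36], [3, 8, -33], [-1, 9, 55]]
Expanding along the first row, det(C) = 1·(8·55 - (-33)·9) - (-7)·(3·55 - (-33)·(-1)) + (-36)·(3·9 - 8·(-1)) = 1·737 - (-7)·132 + (-36)·35 = 401
Since det(C) ≠ 0, rank(C) = 3 and the system is completely controllable.

401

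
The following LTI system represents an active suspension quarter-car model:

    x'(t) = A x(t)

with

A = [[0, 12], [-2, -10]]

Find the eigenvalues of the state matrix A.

det(sI - A) = s^2 - (tr A)s + det A, with tr A = 0 + (-10) = -10 and det A = 0·(-10) - 12·(-2) = 0 - (-24) = 24.
So p(s) = det(sI - A) = s^2 + 10s + 24.
Factor s^2 + 10s + 24: two numbers with sum -10 and product 24 are -4 and -6, so s^2 + 10s + 24 = (s + 4)(s + 6).
Hence p(s) = (s + 4) (s + 6), with roots -6, -4.
All eigenvalues have negative real part, so the system is asymptotically stable.

-6, -4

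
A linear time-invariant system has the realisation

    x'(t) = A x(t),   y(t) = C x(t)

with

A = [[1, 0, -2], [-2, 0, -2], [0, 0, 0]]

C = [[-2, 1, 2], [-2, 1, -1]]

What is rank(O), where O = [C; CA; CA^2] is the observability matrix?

3

CA = [[-4, 0, 2], [-4, 0, 2]]
CA^2 = [[-4, 0, 8], [-4, 0, 8]]
Observability matrix O = [C; CA; CA^2] = [[-2, 1, 2], [-2, 1, -1], [-4, 0, 2], [-4, 0, 2], [-4, 0, 8], [-4, 0, 8]]
Take the 3×3 submatrix of O formed by rows 1, 2, 3: [[-2, 1, 2], [-2, 1, -1], [-4, 0, 2]]. Its determinant is (-2)·(1·2 - (-1)·0) - 1·((-2)·2 - (-1)·(-4)) + 2·((-2)·0 - 1·(-4)) = (-2)·2 - 1·(-8) + 2·4 = 12 ≠ 0.
So rank(O) ≥ 3; since O has 3 columns, rank(O) = 3.
rank(O) = 3 = n, so the pair (A, C) is completely observable.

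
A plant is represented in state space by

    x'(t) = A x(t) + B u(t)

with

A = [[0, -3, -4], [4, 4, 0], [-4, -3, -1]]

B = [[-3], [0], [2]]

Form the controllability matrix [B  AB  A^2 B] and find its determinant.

872

AB = [[-8], [-12], [10]]
A^2B = [[-4], [-80], [58]]
Controllability matrix C = [B  AB  A^2B] = [[-3, -8, -4], [0, -12, -80], [2, 10, 58]]
Expanding along the first row, det(C) = (-3)·((-12)·58 - (-80)·10) - (-8)·(0·58 - (-80)·2) + (-4)·(0·10 - (-12)·2) = (-3)·104 - (-8)·160 + (-4)·24 = 872
Since det(C) ≠ 0, rank(C) = 3 and the system is completely controllable.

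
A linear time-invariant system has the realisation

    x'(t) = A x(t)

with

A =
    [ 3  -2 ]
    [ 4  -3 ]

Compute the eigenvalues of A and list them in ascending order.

det(sI - A) = s^2 - (tr A)s + det A, with tr A = 3 + (-3) = 0 and det A = 3·(-3) - (-2)·4 = -9 - (-8) = -1.
So p(s) = det(sI - A) = s^2 - 1.
Factor s^2 - 1: two numbers with sum 0 and product -1 are 1 and -1, so s^2 - 1 = (s - 1)(s + 1).
Hence p(s) = (s - 1) (s + 1), with roots -1, 1.
At least one eigenvalue has non-negative real part, so the system is not asymptotically stable.

-1, 1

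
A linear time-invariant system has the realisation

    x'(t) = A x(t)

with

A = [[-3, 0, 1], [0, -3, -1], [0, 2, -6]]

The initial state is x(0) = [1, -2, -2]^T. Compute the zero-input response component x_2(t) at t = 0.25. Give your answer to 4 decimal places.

det(sI - A) = s^3 - (tr A)s^2 + (M11 + M22 + M33)s - det A, where Mii is the 2×2 principal minor of A obtained by deleting row i and column i.
tr A = (-3) + (-3) + (-6) = -12; M11 = (-3)·(-6) - (-1)·2 = 18 - (-2) = 20; M22 = (-3)·(-6) - 1·0 = 18 - 0 = 18; M33 = (-3)·(-3) - 0·0 = 9 - 0 = 9; sum of minors = 47.
det A = (-3)·((-3)·(-6) - (-1)·2) - 0·(0·(-6) - (-1)·0) + 1·(0·2 - (-3)·0) = (-3)·20 - 0·0 + 1·0 = -60.
So p(s) = det(sI - A) = s^3 + 12s^2 + 47s + 60.
Rational-root test: any integer root divides 60. Testing small divisors, s = -3 works: p(-3) = -27 + 108 + (-141) + 60 = 0, so (s + 3) is a factor.
Dividing, p(s) = (s + 3)(s^2 + 9s + 20).
Factor s^2 + 9s + 20: two numbers with sum -9 and product 20 are -4 and -5, so s^2 + 9s + 20 = (s + 4)(s + 5).
Hence p(s) = (s + 3) (s + 4) (s + 5), with roots -5, -4, -3.
The eigenvalues -5, -4, -3 are distinct and real, so A is diagonalisable and x(t) = e^{At} x(0) = V diag(e^{λ_i t}) V^{-1} x(0), where the columns of V are the eigenvectors.
λ = -5: A - (-5)I = [[2, 0, 1], [0, 2, -1], [0, 2, -1]]. v must be orthogonal to every row; (row 1) × (row 2) = [-2, 2, 4], so take v_1 = [-1, 1, 2]^T.
λ = -4: A - (-4)I = [[1, 0, 1], [0, 1, -1], [0, 2, -2]]. v must be orthogonal to every row; (row 1) × (row 2) = [-1, 1, 1], so take v_2 = [-1, 1, 1]^T.
λ = -3: A - (-3)I = [[0, 0, 1], [0, 0, -1], [0, 2, -3]]. v must be orthogonal to every row; (row 1) × (row 3) = [-2, 0, 0], so take v_3 = [1, 0, 0]^T.
V = [v_1 v_2 v_3] = [[-1, -1, 1], [1, 1, 0], [2, 1, 0]] has det V = -1, so V^{-1} = adj(V)/det V = [[0, -1, 1], [0, 2, -1], [1, 1, 0]].
Modal coordinates z(0) = V^{-1} x(0): 0·1 + (-1)·(-2) + 1·(-2) = 0; 0·1 + 2·(-2) + (-1)·(-2) = -2; 1·1 + 1·(-2) + 0·(-2) = -1; so z(0) = [0, -2, -1]^T.
x_2(t) = Σ_i (v_i)_2 · z_i(0) · e^{λ_i t} (row 2 of V times the modal terms).
x_2(0.25) = 1·0·e^{-5·0.25} + 1·(-2)·e^{-4·0.25} + 0·(-1)·e^{-3·0.25} = 0·0.286505 + (-2)·0.367879 + 0·0.472367 = -0.7358.

-0.7358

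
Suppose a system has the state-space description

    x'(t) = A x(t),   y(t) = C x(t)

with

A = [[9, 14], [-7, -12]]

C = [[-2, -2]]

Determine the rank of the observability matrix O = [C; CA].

1

CA = [[-4, -4]]
Observability matrix O = [C; CA] = [[-2, -2], [-4, -4]]
Every row of O is a scalar multiple of row 1 = [-2, -2] (multipliers 1, 2), so the rows span a one-dimensional space.
O ≠ 0, hence rank(O) = 1.
rank(O) = 1 < n = 2, so the pair (A, C) is not completely observable.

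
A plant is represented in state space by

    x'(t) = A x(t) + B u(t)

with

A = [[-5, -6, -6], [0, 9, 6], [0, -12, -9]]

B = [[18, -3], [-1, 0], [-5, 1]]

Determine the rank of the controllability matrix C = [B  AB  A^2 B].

2

AB = [[-54, 9], [-39, 6], [57, -9]]
A^2B = [[162, -27], [-9, 0], [-45, 9]]
Controllability matrix C = [B  AB  A^2B] = [[18, -3, -54, 9, 162, -27], [-1, 0, -39, 6, -9, 0], [-5, 1, 57, -9, -45, 9]]
The rows r1, r2, r3 of C are linearly dependent: r1 + 3·r2 + 3·r3 = 0 (check each entry), so rank(C) ≤ 2.
The 2×2 minor from rows 1, 2, columns 1, 2 is 18·0 - (-3)·(-1) = 0 - 3 = -3 ≠ 0, so rank(C) = 2.
rank(C) = 2 < n = 3, so the pair (A, B) is not completely controllable.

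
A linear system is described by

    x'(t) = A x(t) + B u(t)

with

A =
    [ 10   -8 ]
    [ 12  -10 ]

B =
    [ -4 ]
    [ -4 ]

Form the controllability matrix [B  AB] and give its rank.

1

AB = [[-8], [-8]]
Controllability matrix C = [B  AB] = [[-4, -8], [-4, -8]]
Every column of C is a scalar multiple of column 1 = [-4, -4] (multipliers 1, 2), so the columns span a one-dimensional space.
C ≠ 0, hence rank(C) = 1.
rank(C) = 1 < n = 2, so the pair (A, B) is not completely controllable.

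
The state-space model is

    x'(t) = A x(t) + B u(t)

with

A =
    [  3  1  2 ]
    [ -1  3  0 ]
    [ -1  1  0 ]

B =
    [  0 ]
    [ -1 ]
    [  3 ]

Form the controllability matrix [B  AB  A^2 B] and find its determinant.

AB = [[5], [-3], [-1]]
A^2B = [[10], [-14], [-8]]
Controllability matrix C = [B  AB  A^2B] = [[0, 5, 10], [-1, -3, -14], [3, -1, -8]]
Expanding along the first row, det(C) = 0·((-3)·(-8) - (-14)·(-1)) - 5·((-1)·(-8) - (-14)·3) + 10·((-1)·(-1) - (-3)·3) = 0·10 - 5·50 + 10·10 = -150
Since det(C) ≠ 0, rank(C) = 3 and the system is completely controllable.

-150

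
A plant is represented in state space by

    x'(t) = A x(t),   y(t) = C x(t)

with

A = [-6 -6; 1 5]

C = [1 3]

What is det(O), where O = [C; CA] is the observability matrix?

CA = [[-3, 9]]
Observability matrix O = [C; CA] = [[1, 3], [-3, 9]]
det(O) = 1·9 - 3·(-3) = 9 - (-9) = 18
Since det(O) ≠ 0, rank(O) = 2 and the system is completely observable.

18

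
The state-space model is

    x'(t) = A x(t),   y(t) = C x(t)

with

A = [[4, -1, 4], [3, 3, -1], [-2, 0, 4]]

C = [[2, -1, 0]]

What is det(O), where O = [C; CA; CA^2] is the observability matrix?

CA = [[5, -5, 9]]
CA^2 = [[-13, -20, 61]]
Observability matrix O = [C; CA; CA^2] = [[2, -1, 0], [5, -5, 9], [-13, -20, 61]]
Expanding along the first row, det(O) = 2·((-5)·61 - 9·(-20)) - (-1)·(5·61 - 9·(-13)) + 0·(5·(-20) - (-5)·(-13)) = 2·(-125) - (-1)·422 + 0·(-165) = 172
Since det(O) ≠ 0, rank(O) = 3 and the system is completely observable.

172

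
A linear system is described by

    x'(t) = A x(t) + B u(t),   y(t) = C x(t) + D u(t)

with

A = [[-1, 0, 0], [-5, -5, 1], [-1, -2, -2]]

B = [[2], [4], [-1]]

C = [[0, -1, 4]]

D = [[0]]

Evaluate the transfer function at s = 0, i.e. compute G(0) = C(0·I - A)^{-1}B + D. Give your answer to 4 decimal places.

G(0) = C(-A)^{-1}B + D = -C A^{-1} B + D.
det A = -12, so A^{-1} = (1/-12)·adj(A) = [[-1, 0, 0], [11/12, -1/6, -1/12], [-5/12, 1/6, -5/12]]
A^{-1} B = [-2, 5/4, 1/4]^T
C A^{-1} B = -1/4
G(0) = D - C A^{-1} B = 0 - (-1/4) = 1/4 ≈ 0.2500

0.2500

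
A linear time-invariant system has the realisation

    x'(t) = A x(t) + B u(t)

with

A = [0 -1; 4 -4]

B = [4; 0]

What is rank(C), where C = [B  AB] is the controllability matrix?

AB = [[0], [16]]
Controllability matrix C = [B  AB] = [[4, 0], [0, 16]]
det(C) = 4·16 - 0·0 = 64 - 0 = 64 ≠ 0, so rank(C) = 2.
rank(C) = 2 = n, so the pair (A, B) is completely controllable.

2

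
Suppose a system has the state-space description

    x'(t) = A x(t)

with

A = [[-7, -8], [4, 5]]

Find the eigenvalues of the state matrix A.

det(sI - A) = s^2 - (tr A)s + det A, with tr A = (-7) + 5 = -2 and det A = (-7)·5 - (-8)·4 = -35 - (-32) = -3.
So p(s) = det(sI - A) = s^2 + 2s - 3.
Factor s^2 + 2s - 3: two numbers with sum -2 and product -3 are 1 and -3, so s^2 + 2s - 3 = (s - 1)(s + 3).
Hence p(s) = (s - 1) (s + 3), with roots -3, 1.
At least one eigenvalue has non-negative real part, so the system is not asymptotically stable.

-3, 1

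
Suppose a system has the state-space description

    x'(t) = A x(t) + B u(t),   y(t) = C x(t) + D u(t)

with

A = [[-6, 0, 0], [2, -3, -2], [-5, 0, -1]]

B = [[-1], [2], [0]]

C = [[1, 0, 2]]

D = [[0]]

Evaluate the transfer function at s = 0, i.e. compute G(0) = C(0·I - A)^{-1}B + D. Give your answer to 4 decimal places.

G(0) = C(-A)^{-1}B + D = -C A^{-1} B + D.
det A = -18, so A^{-1} = (1/-18)·adj(A) = [[-1/6, 0, 0], [-2/3, -1/3, 2/3], [5/6, 0, -1]]
A^{-1} B = [1/6, 0, -5/6]^T
C A^{-1} B = -3/2
G(0) = D - C A^{-1} B = 0 - (-3/2) = 3/2 ≈ 1.5000

1.5000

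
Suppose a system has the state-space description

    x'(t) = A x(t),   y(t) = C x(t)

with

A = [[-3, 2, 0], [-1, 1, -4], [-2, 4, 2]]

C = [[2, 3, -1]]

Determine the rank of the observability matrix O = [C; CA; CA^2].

CA = [[-7, 3, -14]]
CA^2 = [[46, -67, -40]]
Observability matrix O = [C; CA; CA^2] = [[2, 3, -1], [-7, 3, -14], [46, -67, -40]]
det(O) = 2·(3·(-40) - (-14)·(-67)) - 3·((-7)·(-40) - (-14)·46) + (-1)·((-7)·(-67) - 3·46) = 2·(-1058) - 3·924 + (-1)·331 = -5219 ≠ 0, so rank(O) = 3.
rank(O) = 3 = n, so the pair (A, C) is completely observable.

3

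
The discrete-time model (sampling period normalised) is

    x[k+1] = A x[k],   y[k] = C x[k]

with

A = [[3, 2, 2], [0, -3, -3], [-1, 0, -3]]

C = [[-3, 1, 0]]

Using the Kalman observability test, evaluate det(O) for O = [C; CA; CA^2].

CA = [[-9, -9, -9]]
CA^2 = [[-18, 9, 36]]
Observability matrix O = [C; CA; CA^2] = [[-3, 1, 0], [-9, -9, -9], [-18, 9, 36]]
Expanding along the first row, det(O) = (-3)·((-9)·36 - (-9)·9) - 1·((-9)·36 - (-9)·(-18)) + 0·((-9)·9 - (-9)·(-18)) = (-3)·(-243) - 1·(-486) + 0·(-243) = 1215
Since det(O) ≠ 0, rank(O) = 3 and the system is completely observable.

1215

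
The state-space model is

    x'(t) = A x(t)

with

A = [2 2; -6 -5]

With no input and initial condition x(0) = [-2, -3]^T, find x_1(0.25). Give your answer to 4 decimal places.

-3.6248

det(sI - A) = s^2 - (tr A)s + det A, with tr A = 2 + (-5) = -3 and det A = 2·(-5) - 2·(-6) = -10 - (-12) = 2.
So p(s) = det(sI - A) = s^2 + 3s + 2.
Factor s^2 + 3s + 2: two numbers with sum -3 and product 2 are -1 and -2, so s^2 + 3s + 2 = (s + 1)(s + 2).
Hence p(s) = (s + 1) (s + 2), with roots -2, -1.
The eigenvalues -2, -1 are distinct and real, so A is diagonalisable and x(t) = e^{At} x(0) = V diag(e^{λ_i t}) V^{-1} x(0), where the columns of V are the eigenvectors.
λ = -2: A - (-2)I = [[4, 2], [-6, -3]]. Row 1 gives 4·v1 + 2·v2 = 0, so take v_1 = [-1, 2]^T.
λ = -1: A - (-1)I = [[3, 2], [-6, -4]]. Row 1 gives 3·v1 + 2·v2 = 0, so take v_2 = [2, -3]^T.
V = [v_1 v_2] = [[-1, 2], [2, -3]] has det V = -1, so V^{-1} = adj(V)/det V = [[3, 2], [2, 1]].
Modal coordinates z(0) = V^{-1} x(0): 3·(-2) + 2·(-3) = -12; 2·(-2) + 1·(-3) = -7; so z(0) = [-12, -7]^T.
x_1(t) = Σ_i (v_i)_1 · z_i(0) · e^{λ_i t} (row 1 of V times the modal terms).
x_1(0.25) = (-1)·(-12)·e^{-2·0.25} + 2·(-7)·e^{-1·0.25} = 12·0.606531 + (-14)·0.778801 = -3.6248.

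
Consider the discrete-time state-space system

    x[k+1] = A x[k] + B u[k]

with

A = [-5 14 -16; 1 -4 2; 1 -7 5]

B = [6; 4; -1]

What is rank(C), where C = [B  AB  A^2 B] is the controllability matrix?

AB = [[42], [-12], [-27]]
A^2B = [[54], [36], [-9]]
Controllability matrix C = [B  AB  A^2B] = [[6, 42, 54], [4, -12, 36], [-1, -27, -9]]
The rows r1, r2, r3 of C are linearly dependent: r1 - r2 + 2·r3 = 0 (check each entry), so rank(C) ≤ 2.
The 2×2 minor from rows 1, 2, columns 1, 2 is 6·(-12) - 42·4 = -72 - 168 = -240 ≠ 0, so rank(C) = 2.
rank(C) = 2 < n = 3, so the pair (A, B) is not completely controllable.

2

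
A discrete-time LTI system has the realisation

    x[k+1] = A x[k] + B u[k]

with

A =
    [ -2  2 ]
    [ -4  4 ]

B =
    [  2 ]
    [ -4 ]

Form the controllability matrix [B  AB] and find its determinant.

-96

AB = [[-12], [-24]]
Controllability matrix C = [B  AB] = [[2, -12], [-4, -24]]
det(C) = 2·(-24) - (-12)·(-4) = -48 - 48 = -96
Since det(C) ≠ 0, rank(C) = 2 and the system is completely controllable.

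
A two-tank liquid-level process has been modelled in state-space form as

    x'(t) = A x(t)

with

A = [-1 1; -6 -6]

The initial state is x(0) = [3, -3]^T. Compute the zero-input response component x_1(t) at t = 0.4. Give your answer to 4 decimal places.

1.2015

det(sI - A) = s^2 - (tr A)s + det A, with tr A = (-1) + (-6) = -7 and det A = (-1)·(-6) - 1·(-6) = 6 - (-6) = 12.
So p(s) = det(sI - A) = s^2 + 7s + 12.
Factor s^2 + 7s + 12: two numbers with sum -7 and product 12 are -3 and -4, so s^2 + 7s + 12 = (s + 3)(s + 4).
Hence p(s) = (s + 3) (s + 4), with roots -4, -3.
The eigenvalues -4, -3 are distinct and real, so A is diagonalisable and x(t) = e^{At} x(0) = V diag(e^{λ_i t}) V^{-1} x(0), where the columns of V are the eigenvectors.
λ = -4: A - (-4)I = [[3, 1], [-6, -2]]. Row 1 gives 3·v1 + 1·v2 = 0, so take v_1 = [-1, 3]^T.
λ = -3: A - (-3)I = [[2, 1], [-6, -3]]. Row 1 gives 2·v1 + 1·v2 = 0, so take v_2 = [-1, 2]^T.
V = [v_1 v_2] = [[-1, -1], [3, 2]] has det V = 1, so V^{-1} = adj(V)/det V = [[2, 1], [-3, -1]].
Modal coordinates z(0) = V^{-1} x(0): 2·3 + 1·(-3) = 3; (-3)·3 + (-1)·(-3) = -6; so z(0) = [3, -6]^T.
x_1(t) = Σ_i (v_i)_1 · z_i(0) · e^{λ_i t} (row 1 of V times the modal terms).
x_1(0.4) = (-1)·3·e^{-4·0.4} + (-1)·(-6)·e^{-3·0.4} = (-3)·0.201897 + 6·0.301194 = 1.2015.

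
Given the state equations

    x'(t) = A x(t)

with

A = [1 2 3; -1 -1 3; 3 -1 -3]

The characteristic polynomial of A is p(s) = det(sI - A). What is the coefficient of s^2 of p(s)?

3

Expand det(sI - A) for the 3×3 matrix.
p(s) = s^3 + 3s^2 - 5s - 30.
(Check: constant term = det(-A) = (-1)^3 det A = -30; coefficient of s^2 = -tr A = 3.)
The coefficient of s^2 is 3.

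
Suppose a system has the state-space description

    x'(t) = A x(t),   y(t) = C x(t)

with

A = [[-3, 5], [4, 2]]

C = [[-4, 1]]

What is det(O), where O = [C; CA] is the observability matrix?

56

CA = [[16, -18]]
Observability matrix O = [C; CA] = [[-4, 1], [16, -18]]
det(O) = (-4)·(-18) - 1·16 = 72 - 16 = 56
Since det(O) ≠ 0, rank(O) = 2 and the system is completely observable.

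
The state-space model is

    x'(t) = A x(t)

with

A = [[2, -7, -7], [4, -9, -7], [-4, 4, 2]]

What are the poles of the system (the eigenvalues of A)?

-5, -2, 2

det(sI - A) = s^3 - (tr A)s^2 + (M11 + M22 + M33)s - det A, where Mii is the 2×2 principal minor of A obtained by deleting row i and column i.
tr A = 2 + (-9) + 2 = -5; M11 = (-9)·2 - (-7)·4 = -18 - (-28) = 10; M22 = 2·2 - (-7)·(-4) = 4 - 28 = -24; M33 = 2·(-9) - (-7)·4 = -18 - (-28) = 10; sum of minors = -4.
det A = 2·((-9)·2 - (-7)·4) - (-7)·(4·2 - (-7)·(-4)) + (-7)·(4·4 - (-9)·(-4)) = 2·10 - (-7)·(-20) + (-7)·(-20) = 20.
So p(s) = det(sI - A) = s^3 + 5s^2 - 4s - 20.
Rational-root test: any integer root divides -20. Testing small divisors, s = -2 works: p(-2) = -8 + 20 + 8 + (-20) = 0, so (s + 2) is a factor.
Dividing, p(s) = (s + 2)(s^2 + 3s - 10).
Factor s^2 + 3s - 10: two numbers with sum -3 and product -10 are 2 and -5, so s^2 + 3s - 10 = (s - 2)(s + 5).
Hence p(s) = (s - 2) (s + 2) (s + 5), with roots -5, -2, 2.
At least one eigenvalue has non-negative real part, so the system is not asymptotically stable.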